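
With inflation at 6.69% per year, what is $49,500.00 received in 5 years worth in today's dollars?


Formula: Real value = nominal / (1 + inflation)^years
Price level: (1 + 0.0669)^5 = 1.382352
Real value = $49,500.00 / 1.382352 = $35,808.54

$35,808.54


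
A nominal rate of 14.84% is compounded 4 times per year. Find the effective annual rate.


Formula: EAR = (1 + r/m)^m - 1
Period rate: r/m = 0.1484 / 4 = 0.0371
Compounding: (1 + 0.0371)^4 = 1.156865
EAR = 1.156865 - 1 = 0.156865

0.156865


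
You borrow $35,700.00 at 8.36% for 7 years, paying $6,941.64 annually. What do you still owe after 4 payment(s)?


Formula: Balance = PV*(1+r)^k - PMT*((1+r)^k - 1)/r
Growth: (1 + 0.0836)^4 = 1.37872
Accumulated factor: ((1+r)^k - 1)/r = 4.53014
Balance = $35,700.00 * 1.37872 - $6,941.64 * 4.53014
Balance = $17,773.69

$17,773.69


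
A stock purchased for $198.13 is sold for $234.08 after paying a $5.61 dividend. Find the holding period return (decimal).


Formula: HPR = (P1 - P0 + D) / P0
Gain: $234.08 - $198.13 + $5.61 = $41.56
HPR = $41.56 / $198.13 = 0.2098

0.2098


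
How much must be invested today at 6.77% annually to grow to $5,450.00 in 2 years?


Formula: PV = FV / (1 + r)^n
Substituting: PV = $5,450.00 / (1 + 0.0677)^2
Discount factor: (1.0677)^2 = 1.139983
PV = $5,450.00 / 1.139983 = $4,780.77

$4,780.77


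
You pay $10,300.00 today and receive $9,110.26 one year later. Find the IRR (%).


Formula: IRR = C1/C0 - 1
Substituting: IRR = $9,110.26 / $10,300.00 - 1
Ratio: 0.884491 - 1 = -0.115509
IRR = -11.5509%

-11.5509%


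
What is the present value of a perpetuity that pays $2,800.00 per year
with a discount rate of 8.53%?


Formula: PV = C / r
Substituting: PV = $2,800.00 / 0.0853
PV = $32,825.32

$32,825.32


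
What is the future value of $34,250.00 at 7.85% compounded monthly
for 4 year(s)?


Formula: FV = P * (1 + r/m)^(m*t)
Period rate: r/m = 0.0785 / 12 = 0.006542
Total periods: m*t = 12 * 4 = 48
Growth factor: (1 + 0.006542)^48 = 1.367491
FV = $34,250.00 * 1.367491 = $46,836.55

$46,836.55


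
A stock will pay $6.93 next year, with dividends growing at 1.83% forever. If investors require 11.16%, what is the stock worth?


Formula: P = D1 / (r - g)
Spread: r - g = 0.1116 - 0.0183 = 0.0933
Substituting: P = $6.93 / 0.0933
P = $74.28

$74.28


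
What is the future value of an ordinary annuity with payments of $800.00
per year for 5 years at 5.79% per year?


Formula: FV = PMT * ((1+r)^n - 1) / r
Growth factor: (1 + 0.0579)^5 = 1.325022
Numerator: 1.325022 - 1 = 0.325022
FV = $800.00 * 0.325022 / 0.0579 = $4,490.80

$4,490.80


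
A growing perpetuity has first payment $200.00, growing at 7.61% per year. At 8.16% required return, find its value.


Formula: PV = C / (r - g)
Spread: r - g = 0.0816 - 0.0761 = 0.0055
Substituting: PV = $200.00 / 0.0055
PV = $36,363.64

$36,363.64


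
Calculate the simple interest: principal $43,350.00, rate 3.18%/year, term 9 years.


Formula: I = P * r * t
Substituting: I = $43,350.00 * 0.0318 * 9
Step: I = $43,350.00 * 0.2862
I = $12,406.77

$12,406.77


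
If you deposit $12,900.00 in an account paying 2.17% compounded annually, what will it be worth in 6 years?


Formula: FV = P * (1 + r)^n
Substituting: FV = $12,900.00 * (1 + 0.0217)^6
Growth factor: (1.0217)^6 = 1.137471
FV = $12,900.00 * 1.137471 = $14,673.38

$14,673.38


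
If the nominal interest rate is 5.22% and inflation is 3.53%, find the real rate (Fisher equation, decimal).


Formula: (1 + r_real) = (1 + r_nom) / (1 + inflation)
Substituting: (1 + r_real) = 1.0522 / 1.0353
(1 + r_real) = 1.016324
r_real = 1.016324 - 1 = 0.016324

0.016324


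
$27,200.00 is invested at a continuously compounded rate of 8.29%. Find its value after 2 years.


Formula: FV = P * e^(r*t)
Exponent: r*t = 0.0829 * 2 = 0.1658
e^(0.1658) = 1.180337
FV = $27,200.00 * 1.180337 = $32,105.17

$32,105.17


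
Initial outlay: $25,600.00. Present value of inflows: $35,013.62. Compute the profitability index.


Formula: PI = PV(cash flows) / initial investment
Substituting: PI = $35,013.62 / $25,600.00
PI = 1.3677

1.3677


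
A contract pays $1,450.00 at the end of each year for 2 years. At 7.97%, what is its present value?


Formula: PV = PMT * (1 - (1+r)^(-n)) / r
Discount factor: (1 + 0.0797)^(-2) = 0.857815
Bracket: 1 - 0.857815 = 0.142185
PV = $1,450.00 * 0.142185 / 0.0797 = $2,586.80

$2,586.80


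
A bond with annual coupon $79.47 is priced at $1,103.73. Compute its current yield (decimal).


Formula: Current yield = annual coupon / price
Substituting: CY = $79.47 / $1,103.73
CY = 0.072001

0.072001


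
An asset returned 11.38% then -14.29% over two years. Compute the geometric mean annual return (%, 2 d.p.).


Formula: Geometric mean = ((1+r1)*(1+r2))^(1/2) - 1
Product: (1 + 0.1138) * (1 + -0.1429) = 1.1138 * 0.8571 = 0.954638
Square root: 0.954638^0.5 = 0.977056
Geometric mean = 0.977056 - 1 = -0.022944
As percentage: -2.29%

-2.29%


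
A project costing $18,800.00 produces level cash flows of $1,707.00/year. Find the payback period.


Formula: Payback = investment / annual cash flow
Substituting: Payback = $18,800.00 / $1,707.00
Payback = 11.0135 years

11.0135 years


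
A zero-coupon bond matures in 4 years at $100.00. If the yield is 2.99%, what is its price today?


Formula: Price = FV / (1 + r)^n
Substituting: Price = $100.00 / (1 + 0.0299)^4
Discount factor: (1.0299)^4 = 1.125072
Price = $100.00 / 1.125072 = $88.88

$88.88


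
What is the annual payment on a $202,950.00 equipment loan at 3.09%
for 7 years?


Formula: PMT = PV * r / (1 - (1+r)^(-n))
Denominator: 1 - (1 + 0.0309)^(-7) = 0.191864
Numerator: $202,950.00 * 0.0309 = 6271.155
PMT = 6271.155 / 0.191864 = $32,685.34

$32,685.34


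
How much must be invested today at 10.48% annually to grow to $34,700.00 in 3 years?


Formula: PV = FV / (1 + r)^n
Substituting: PV = $34,700.00 / (1 + 0.1048)^3
Discount factor: (1.1048)^3 = 1.3485
PV = $34,700.00 / 1.3485 = $25,732.29

$25,732.29


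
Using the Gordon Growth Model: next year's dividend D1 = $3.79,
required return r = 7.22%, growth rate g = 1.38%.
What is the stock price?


Formula: P = D1 / (r - g)
Spread: r - g = 0.0722 - 0.0138 = 0.0584
Substituting: P = $3.79 / 0.0584
P = $64.90

$64.90


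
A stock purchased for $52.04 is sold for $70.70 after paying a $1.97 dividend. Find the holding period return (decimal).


Formula: HPR = (P1 - P0 + D) / P0
Gain: $70.70 - $52.04 + $1.97 = $20.63
HPR = $20.63 / $52.04 = 0.3964

0.3964


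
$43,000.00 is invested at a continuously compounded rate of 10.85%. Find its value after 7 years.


Formula: FV = P * e^(r*t)
Exponent: r*t = 0.1085 * 7 = 0.7595
e^(0.7595) = 2.137207
FV = $43,000.00 * 2.137207 = $91,899.92

$91,899.92


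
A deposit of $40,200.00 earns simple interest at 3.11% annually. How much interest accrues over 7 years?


Formula: I = P * r * t
Substituting: I = $40,200.00 * 0.0311 * 7
Step: I = $40,200.00 * 0.2177
I = $8,751.54

$8,751.54


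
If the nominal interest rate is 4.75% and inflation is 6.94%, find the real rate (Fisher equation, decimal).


Formula: (1 + r_real) = (1 + r_nom) / (1 + inflation)
Substituting: (1 + r_real) = 1.0475 / 1.0694
(1 + r_real) = 0.979521
r_real = 0.979521 - 1 = -0.020479

-0.020479


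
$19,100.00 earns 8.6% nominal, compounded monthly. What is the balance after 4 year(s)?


Formula: FV = P * (1 + r/m)^(m*t)
Period rate: r/m = 0.086 / 12 = 0.007167
Total periods: m*t = 12 * 4 = 48
Growth factor: (1 + 0.007167)^48 = 1.408849
FV = $19,100.00 * 1.408849 = $26,909.02

$26,909.02


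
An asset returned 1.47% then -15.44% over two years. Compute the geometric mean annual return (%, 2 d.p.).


Formula: Geometric mean = ((1+r1)*(1+r2))^(1/2) - 1
Product: (1 + 0.0147) * (1 + -0.1544) = 1.0147 * 0.8456 = 0.85803
Square root: 0.85803^0.5 = 0.926299
Geometric mean = 0.926299 - 1 = -0.073701
As percentage: -7.37%

-7.37%


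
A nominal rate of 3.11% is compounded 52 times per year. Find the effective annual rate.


Formula: EAR = (1 + r/m)^m - 1
Period rate: r/m = 0.0311 / 52 = 0.000598
Compounding: (1 + 0.000598)^52 = 1.031579
EAR = 1.031579 - 1 = 0.031579

0.031579


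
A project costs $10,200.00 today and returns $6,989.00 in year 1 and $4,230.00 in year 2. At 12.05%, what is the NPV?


Formula: NPV = C0 + C1/(1+r) + C2/(1+r)^2
Discount C1: $6,989.00 / (1 + 0.1205) = $6,237.39
Discount C2: $4,230.00 / (1 + 0.1205)^2 = $3,369.12
NPV = -$10,200.00 + $6,237.39 + $3,369.12 = -$593.48

-$593.48


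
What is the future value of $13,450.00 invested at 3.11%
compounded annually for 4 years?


Formula: FV = P * (1 + r)^n
Substituting: FV = $13,450.00 * (1 + 0.0311)^4
Growth factor: (1.0311)^4 = 1.130325
FV = $13,450.00 * 1.130325 = $15,202.86

$15,202.86


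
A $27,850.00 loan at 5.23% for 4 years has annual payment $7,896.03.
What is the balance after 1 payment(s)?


Formula: Balance = PV*(1+r)^k - PMT*((1+r)^k - 1)/r
Growth: (1 + 0.0523)^1 = 1.0523
Accumulated factor: ((1+r)^k - 1)/r = 1.0
Balance = $27,850.00 * 1.0523 - $7,896.03 * 1.0
Balance = $21,410.53

$21,410.53


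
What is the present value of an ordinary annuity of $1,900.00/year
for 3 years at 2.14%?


Formula: PV = PMT * (1 - (1+r)^(-n)) / r
Discount factor: (1 + 0.0214)^(-3) = 0.938453
Bracket: 1 - 0.938453 = 0.061547
PV = $1,900.00 * 0.061547 / 0.0214 = $5,464.47

$5,464.47


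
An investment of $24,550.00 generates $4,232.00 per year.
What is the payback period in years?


Formula: Payback = investment / annual cash flow
Substituting: Payback = $24,550.00 / $4,232.00
Payback = 5.801 years

5.801 years


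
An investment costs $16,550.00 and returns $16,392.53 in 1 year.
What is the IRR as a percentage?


Formula: IRR = C1/C0 - 1
Substituting: IRR = $16,392.53 / $16,550.00 - 1
Ratio: 0.990485 - 1 = -0.009515
IRR = -0.9515%

-0.9515%


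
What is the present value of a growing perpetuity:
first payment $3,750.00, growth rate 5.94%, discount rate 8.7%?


Formula: PV = C / (r - g)
Spread: r - g = 0.087 - 0.0594 = 0.0276
Substituting: PV = $3,750.00 / 0.0276
PV = $135,869.57

$135,869.57


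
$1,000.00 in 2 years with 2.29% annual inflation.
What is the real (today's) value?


Formula: Real value = nominal / (1 + inflation)^years
Price level: (1 + 0.0229)^2 = 1.046324
Real value = $1,000.00 / 1.046324 = $955.73

$955.73


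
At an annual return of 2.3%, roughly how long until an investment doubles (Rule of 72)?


Formula: Years ≈ 72 / r
Substituting: Years ≈ 72 / 2.3
Years ≈ 31.3

31.3 years


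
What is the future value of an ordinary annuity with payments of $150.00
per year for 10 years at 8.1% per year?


Formula: FV = PMT * ((1+r)^n - 1) / r
Growth factor: (1 + 0.081)^10 = 2.178999
Numerator: 2.178999 - 1 = 1.178999
FV = $150.00 * 1.178999 / 0.081 = $2,183.33

$2,183.33


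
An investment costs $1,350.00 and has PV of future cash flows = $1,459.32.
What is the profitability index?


Formula: PI = PV(cash flows) / initial investment
Substituting: PI = $1,459.32 / $1,350.00
PI = 1.081

1.081


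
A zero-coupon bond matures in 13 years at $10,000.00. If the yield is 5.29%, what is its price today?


Formula: Price = FV / (1 + r)^n
Substituting: Price = $10,000.00 / (1 + 0.0529)^13
Discount factor: (1.0529)^13 = 1.954486
Price = $10,000.00 / 1.954486 = $5,116.43

$5,116.43


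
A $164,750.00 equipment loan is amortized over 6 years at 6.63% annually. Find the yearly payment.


Formula: PMT = PV * r / (1 - (1+r)^(-n))
Denominator: 1 - (1 + 0.0663)^(-6) = 0.319664
Numerator: $164,750.00 * 0.0663 = 10922.925
PMT = 10922.925 / 0.319664 = $34,170.03

$34,170.03


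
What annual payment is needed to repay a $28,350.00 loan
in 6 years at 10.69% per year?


Formula: PMT = PV * r / (1 - (1+r)^(-n))
Denominator: 1 - (1 + 0.1069)^(-6) = 0.456312
Numerator: $28,350.00 * 0.1069 = 3030.615
PMT = 3030.615 / 0.456312 = $6,641.54

$6,641.54


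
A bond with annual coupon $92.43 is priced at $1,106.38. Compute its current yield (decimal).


Formula: Current yield = annual coupon / price
Substituting: CY = $92.43 / $1,106.38
CY = 0.083543

0.083543


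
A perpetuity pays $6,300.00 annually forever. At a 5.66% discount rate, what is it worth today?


Formula: PV = C / r
Substituting: PV = $6,300.00 / 0.0566
PV = $111,307.42

$111,307.42


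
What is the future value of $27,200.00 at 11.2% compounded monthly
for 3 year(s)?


Formula: FV = P * (1 + r/m)^(m*t)
Period rate: r/m = 0.112 / 12 = 0.009333
Total periods: m*t = 12 * 3 = 36
Growth factor: (1 + 0.009333)^36 = 1.39716
FV = $27,200.00 * 1.39716 = $38,002.76

$38,002.76


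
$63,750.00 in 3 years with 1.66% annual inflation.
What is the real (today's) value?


Formula: Real value = nominal / (1 + inflation)^years
Price level: (1 + 0.0166)^3 = 1.050631
Real value = $63,750.00 / 1.050631 = $60,677.81

$60,677.81


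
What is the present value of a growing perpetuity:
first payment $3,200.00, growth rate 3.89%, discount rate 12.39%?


Formula: PV = C / (r - g)
Spread: r - g = 0.1239 - 0.0389 = 0.085
Substituting: PV = $3,200.00 / 0.085
PV = $37,647.06

$37,647.06


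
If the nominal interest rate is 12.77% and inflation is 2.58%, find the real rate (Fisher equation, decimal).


Formula: (1 + r_real) = (1 + r_nom) / (1 + inflation)
Substituting: (1 + r_real) = 1.1277 / 1.0258
(1 + r_real) = 1.099337
r_real = 1.099337 - 1 = 0.099337

0.099337


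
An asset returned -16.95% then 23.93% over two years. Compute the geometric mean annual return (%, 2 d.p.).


Formula: Geometric mean = ((1+r1)*(1+r2))^(1/2) - 1
Product: (1 + -0.1695) * (1 + 0.2393) = 0.8305 * 1.2393 = 1.029239
Square root: 1.029239^0.5 = 1.014514
Geometric mean = 1.014514 - 1 = 0.014514
As percentage: 1.45%

1.45%


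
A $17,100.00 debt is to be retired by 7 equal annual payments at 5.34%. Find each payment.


Formula: PMT = PV * r / (1 - (1+r)^(-n))
Denominator: 1 - (1 + 0.0534)^(-7) = 0.305221
Numerator: $17,100.00 * 0.0534 = 913.14
PMT = 913.14 / 0.305221 = $2,991.74

$2,991.74


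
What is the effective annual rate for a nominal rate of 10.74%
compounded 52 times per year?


Formula: EAR = (1 + r/m)^m - 1
Period rate: r/m = 0.1074 / 52 = 0.002065
Compounding: (1 + 0.002065)^52 = 1.113256
EAR = 1.113256 - 1 = 0.113256

0.113256


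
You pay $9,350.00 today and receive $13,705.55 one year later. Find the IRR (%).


Formula: IRR = C1/C0 - 1
Substituting: IRR = $13,705.55 / $9,350.00 - 1
Ratio: 1.465834 - 1 = 0.465834
IRR = 46.5834%

46.5834%


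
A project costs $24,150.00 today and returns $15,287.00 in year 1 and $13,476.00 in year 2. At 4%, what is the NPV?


Formula: NPV = C0 + C1/(1+r) + C2/(1+r)^2
Discount C1: $15,287.00 / (1 + 0.04) = $14,699.04
Discount C2: $13,476.00 / (1 + 0.04)^2 = $12,459.32
NPV = -$24,150.00 + $14,699.04 + $12,459.32 = $3,008.36

$3,008.36


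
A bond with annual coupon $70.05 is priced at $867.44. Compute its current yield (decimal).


Formula: Current yield = annual coupon / price
Substituting: CY = $70.05 / $867.44
CY = 0.080755

0.080755


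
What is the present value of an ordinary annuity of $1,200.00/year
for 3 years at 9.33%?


Formula: PV = PMT * (1 - (1+r)^(-n)) / r
Discount factor: (1 + 0.0933)^(-3) = 0.765212
Bracket: 1 - 0.765212 = 0.234788
PV = $1,200.00 * 0.234788 / 0.0933 = $3,019.78

$3,019.78


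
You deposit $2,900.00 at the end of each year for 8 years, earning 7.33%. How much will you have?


Formula: FV = PMT * ((1+r)^n - 1) / r
Growth factor: (1 + 0.0733)^8 = 1.761039
Numerator: 1.761039 - 1 = 0.761039
FV = $2,900.00 * 0.761039 / 0.0733 = $30,109.33

$30,109.33


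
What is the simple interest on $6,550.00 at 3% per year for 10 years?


Formula: I = P * r * t
Substituting: I = $6,550.00 * 0.03 * 10
Step: I = $6,550.00 * 0.3
I = $1,965.00

$1,965.00


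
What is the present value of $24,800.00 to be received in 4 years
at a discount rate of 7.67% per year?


Formula: PV = FV / (1 + r)^n
Substituting: PV = $24,800.00 / (1 + 0.0767)^4
Discount factor: (1.0767)^4 = 1.343937
PV = $24,800.00 / 1.343937 = $18,453.25

$18,453.25


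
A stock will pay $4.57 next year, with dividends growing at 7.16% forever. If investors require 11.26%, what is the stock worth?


Formula: P = D1 / (r - g)
Spread: r - g = 0.1126 - 0.0716 = 0.041
Substituting: P = $4.57 / 0.041
P = $111.46

$111.46


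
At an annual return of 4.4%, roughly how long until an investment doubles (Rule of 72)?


Formula: Years ≈ 72 / r
Substituting: Years ≈ 72 / 4.4
Years ≈ 16.4

16.4 years


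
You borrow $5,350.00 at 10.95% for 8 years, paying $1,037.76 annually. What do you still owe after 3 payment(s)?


Formula: Balance = PV*(1+r)^k - PMT*((1+r)^k - 1)/r
Growth: (1 + 0.1095)^3 = 1.365784
Accumulated factor: ((1+r)^k - 1)/r = 3.34049
Balance = $5,350.00 * 1.365784 - $1,037.76 * 3.34049
Balance = $3,840.32

$3,840.32


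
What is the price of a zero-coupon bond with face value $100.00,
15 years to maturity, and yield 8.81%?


Formula: Price = FV / (1 + r)^n
Substituting: Price = $100.00 / (1 + 0.0881)^15
Discount factor: (1.0881)^15 = 3.548397
Price = $100.00 / 3.548397 = $28.18

$28.18


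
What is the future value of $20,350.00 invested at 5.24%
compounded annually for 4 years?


Formula: FV = P * (1 + r)^n
Substituting: FV = $20,350.00 * (1 + 0.0524)^4
Growth factor: (1.0524)^4 = 1.226658
FV = $20,350.00 * 1.226658 = $24,962.48

$24,962.48


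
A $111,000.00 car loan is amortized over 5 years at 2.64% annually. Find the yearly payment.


Formula: PMT = PV * r / (1 - (1+r)^(-n))
Denominator: 1 - (1 + 0.0264)^(-5) = 0.122157
Numerator: $111,000.00 * 0.0264 = 2930.4
PMT = 2930.4 / 0.122157 = $23,988.77

$23,988.77


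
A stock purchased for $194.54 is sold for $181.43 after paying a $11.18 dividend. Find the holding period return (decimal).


Formula: HPR = (P1 - P0 + D) / P0
Gain: $181.43 - $194.54 + $11.18 = -$1.93
HPR = -$1.93 / $194.54 = -0.0099

-0.0099


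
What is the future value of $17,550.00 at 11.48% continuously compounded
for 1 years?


Formula: FV = P * e^(r*t)
Exponent: r*t = 0.1148 * 1 = 0.1148
e^(0.1148) = 1.121649
FV = $17,550.00 * 1.121649 = $19,684.94

$19,684.94


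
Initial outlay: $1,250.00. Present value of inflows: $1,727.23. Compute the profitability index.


Formula: PI = PV(cash flows) / initial investment
Substituting: PI = $1,727.23 / $1,250.00
PI = 1.3818

1.3818


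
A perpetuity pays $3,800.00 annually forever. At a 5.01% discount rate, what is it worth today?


Formula: PV = C / r
Substituting: PV = $3,800.00 / 0.0501
PV = $75,848.30

$75,848.30


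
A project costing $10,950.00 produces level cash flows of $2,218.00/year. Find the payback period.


Formula: Payback = investment / annual cash flow
Substituting: Payback = $10,950.00 / $2,218.00
Payback = 4.9369 years

4.9369 years


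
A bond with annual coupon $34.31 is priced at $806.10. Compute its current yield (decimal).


Formula: Current yield = annual coupon / price
Substituting: CY = $34.31 / $806.10
CY = 0.042563

0.042563


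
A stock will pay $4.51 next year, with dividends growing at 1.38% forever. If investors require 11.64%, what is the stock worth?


Formula: P = D1 / (r - g)
Spread: r - g = 0.1164 - 0.0138 = 0.1026
Substituting: P = $4.51 / 0.1026
P = $43.96

$43.96


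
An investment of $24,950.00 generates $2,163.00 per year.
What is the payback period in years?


Formula: Payback = investment / annual cash flow
Substituting: Payback = $24,950.00 / $2,163.00
Payback = 11.5349 years

11.5349 years


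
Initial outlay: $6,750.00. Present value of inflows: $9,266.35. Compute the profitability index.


Formula: PI = PV(cash flows) / initial investment
Substituting: PI = $9,266.35 / $6,750.00
PI = 1.3728

1.3728


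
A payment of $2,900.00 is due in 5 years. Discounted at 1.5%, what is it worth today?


Formula: PV = FV / (1 + r)^n
Substituting: PV = $2,900.00 / (1 + 0.015)^5
Discount factor: (1.015)^5 = 1.077284
PV = $2,900.00 / 1.077284 = $2,691.95

$2,691.95


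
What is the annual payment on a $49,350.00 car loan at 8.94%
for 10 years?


Formula: PMT = PV * r / (1 - (1+r)^(-n))
Denominator: 1 - (1 + 0.0894)^(-10) = 0.575257
Numerator: $49,350.00 * 0.0894 = 4411.89
PMT = 4411.89 / 0.575257 = $7,669.43

$7,669.43


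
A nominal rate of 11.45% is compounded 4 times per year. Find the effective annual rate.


Formula: EAR = (1 + r/m)^m - 1
Period rate: r/m = 0.1145 / 4 = 0.028625
Compounding: (1 + 0.028625)^4 = 1.119511
EAR = 1.119511 - 1 = 0.119511

0.119511


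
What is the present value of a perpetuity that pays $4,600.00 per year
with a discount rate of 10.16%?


Formula: PV = C / r
Substituting: PV = $4,600.00 / 0.1016
PV = $45,275.59

$45,275.59


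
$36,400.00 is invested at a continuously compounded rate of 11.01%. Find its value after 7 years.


Formula: FV = P * e^(r*t)
Exponent: r*t = 0.1101 * 7 = 0.7707
e^(0.7707) = 2.161279
FV = $36,400.00 * 2.161279 = $78,670.54

$78,670.54


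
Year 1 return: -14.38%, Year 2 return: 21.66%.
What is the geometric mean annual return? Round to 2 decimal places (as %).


Formula: Geometric mean = ((1+r1)*(1+r2))^(1/2) - 1
Product: (1 + -0.1438) * (1 + 0.2166) = 0.8562 * 1.2166 = 1.041653
Square root: 1.041653^0.5 = 1.020614
Geometric mean = 1.020614 - 1 = 0.020614
As percentage: 2.06%

2.06%


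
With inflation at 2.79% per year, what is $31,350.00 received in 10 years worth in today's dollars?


Formula: Real value = nominal / (1 + inflation)^years
Price level: (1 + 0.0279)^10 = 1.316766
Real value = $31,350.00 / 1.316766 = $23,808.33

$23,808.33


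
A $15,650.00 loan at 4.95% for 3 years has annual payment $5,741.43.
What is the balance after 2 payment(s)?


Formula: Balance = PV*(1+r)^k - PMT*((1+r)^k - 1)/r
Growth: (1 + 0.0495)^2 = 1.10145
Accumulated factor: ((1+r)^k - 1)/r = 2.0495
Balance = $15,650.00 * 1.10145 - $5,741.43 * 2.0495
Balance = $5,470.64

$5,470.64


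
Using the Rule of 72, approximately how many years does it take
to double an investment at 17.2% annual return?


Formula: Years ≈ 72 / r
Substituting: Years ≈ 72 / 17.2
Years ≈ 4.2

4.2 years


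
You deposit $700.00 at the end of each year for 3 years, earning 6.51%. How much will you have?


Formula: FV = PMT * ((1+r)^n - 1) / r
Growth factor: (1 + 0.0651)^3 = 1.20829
Numerator: 1.20829 - 1 = 0.20829
FV = $700.00 * 0.20829 / 0.0651 = $2,239.68

$2,239.68


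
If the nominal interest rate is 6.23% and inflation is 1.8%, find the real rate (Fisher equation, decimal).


Formula: (1 + r_real) = (1 + r_nom) / (1 + inflation)
Substituting: (1 + r_real) = 1.0623 / 1.018
(1 + r_real) = 1.043517
r_real = 1.043517 - 1 = 0.043517

0.043517


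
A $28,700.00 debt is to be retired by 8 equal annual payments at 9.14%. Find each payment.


Formula: PMT = PV * r / (1 - (1+r)^(-n))
Denominator: 1 - (1 + 0.0914)^(-8) = 0.503261
Numerator: $28,700.00 * 0.0914 = 2623.18
PMT = 2623.18 / 0.503261 = $5,212.37

$5,212.37


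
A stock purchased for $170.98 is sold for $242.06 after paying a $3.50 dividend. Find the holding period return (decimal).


Formula: HPR = (P1 - P0 + D) / P0
Gain: $242.06 - $170.98 + $3.50 = $74.58
HPR = $74.58 / $170.98 = 0.4362

0.4362


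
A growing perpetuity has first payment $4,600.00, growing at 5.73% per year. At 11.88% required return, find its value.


Formula: PV = C / (r - g)
Spread: r - g = 0.1188 - 0.0573 = 0.0615
Substituting: PV = $4,600.00 / 0.0615
PV = $74,796.75

$74,796.75


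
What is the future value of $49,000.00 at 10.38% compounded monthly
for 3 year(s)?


Formula: FV = P * (1 + r/m)^(m*t)
Period rate: r/m = 0.1038 / 12 = 0.00865
Total periods: m*t = 12 * 3 = 36
Growth factor: (1 + 0.00865)^36 = 1.363508
FV = $49,000.00 * 1.363508 = $66,811.90

$66,811.90


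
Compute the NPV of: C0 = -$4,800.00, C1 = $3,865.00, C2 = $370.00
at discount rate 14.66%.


Formula: NPV = C0 + C1/(1+r) + C2/(1+r)^2
Discount C1: $3,865.00 / (1 + 0.1466) = $3,370.84
Discount C2: $370.00 / (1 + 0.1466)^2 = $281.43
NPV = -$4,800.00 + $3,370.84 + $281.43 = -$1,147.73

-$1,147.73


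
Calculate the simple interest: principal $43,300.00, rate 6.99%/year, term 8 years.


Formula: I = P * r * t
Substituting: I = $43,300.00 * 0.0699 * 8
Step: I = $43,300.00 * 0.5592
I = $24,213.36

$24,213.36


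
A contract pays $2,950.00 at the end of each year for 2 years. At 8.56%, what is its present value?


Formula: PV = PMT * (1 - (1+r)^(-n)) / r
Discount factor: (1 + 0.0856)^(-2) = 0.848517
Bracket: 1 - 0.848517 = 0.151483
PV = $2,950.00 * 0.151483 / 0.0856 = $5,220.52

$5,220.52


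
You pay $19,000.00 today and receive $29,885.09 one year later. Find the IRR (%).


Formula: IRR = C1/C0 - 1
Substituting: IRR = $29,885.09 / $19,000.00 - 1
Ratio: 1.572899 - 1 = 0.572899
IRR = 57.2899%

57.2899%


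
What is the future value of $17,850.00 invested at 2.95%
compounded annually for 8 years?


Formula: FV = P * (1 + r)^n
Substituting: FV = $17,850.00 * (1 + 0.0295)^8
Growth factor: (1.0295)^8 = 1.261859
FV = $17,850.00 * 1.261859 = $22,524.18

$22,524.18


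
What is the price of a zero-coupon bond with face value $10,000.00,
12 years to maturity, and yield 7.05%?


Formula: Price = FV / (1 + r)^n
Substituting: Price = $10,000.00 / (1 + 0.0705)^12
Discount factor: (1.0705)^12 = 2.264853
Price = $10,000.00 / 2.264853 = $4,415.30

$4,415.30


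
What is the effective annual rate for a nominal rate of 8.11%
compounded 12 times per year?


Formula: EAR = (1 + r/m)^m - 1
Period rate: r/m = 0.0811 / 12 = 0.006758
Compounding: (1 + 0.006758)^12 = 1.084184
EAR = 1.084184 - 1 = 0.084184

0.084184


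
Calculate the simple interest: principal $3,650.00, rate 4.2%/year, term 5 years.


Formula: I = P * r * t
Substituting: I = $3,650.00 * 0.042 * 5
Step: I = $3,650.00 * 0.21
I = $766.50

$766.50


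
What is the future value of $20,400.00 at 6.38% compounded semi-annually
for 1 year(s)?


Formula: FV = P * (1 + r/m)^(m*t)
Period rate: r/m = 0.0638 / 2 = 0.0319
Total periods: m*t = 2 * 1 = 2
Growth factor: (1 + 0.0319)^2 = 1.064818
FV = $20,400.00 * 1.064818 = $21,722.28

$21,722.28


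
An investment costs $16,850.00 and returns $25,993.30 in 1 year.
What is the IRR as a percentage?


Formula: IRR = C1/C0 - 1
Substituting: IRR = $25,993.30 / $16,850.00 - 1
Ratio: 1.542629 - 1 = 0.542629
IRR = 54.2629%

54.2629%


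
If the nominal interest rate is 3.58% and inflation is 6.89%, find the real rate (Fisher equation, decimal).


Formula: (1 + r_real) = (1 + r_nom) / (1 + inflation)
Substituting: (1 + r_real) = 1.0358 / 1.0689
(1 + r_real) = 0.969034
r_real = 0.969034 - 1 = -0.030966

-0.030966


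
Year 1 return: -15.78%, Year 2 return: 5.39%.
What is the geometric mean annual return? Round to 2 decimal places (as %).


Formula: Geometric mean = ((1+r1)*(1+r2))^(1/2) - 1
Product: (1 + -0.1578) * (1 + 0.0539) = 0.8422 * 1.0539 = 0.887595
Square root: 0.887595^0.5 = 0.942122
Geometric mean = 0.942122 - 1 = -0.057878
As percentage: -5.79%

-5.79%


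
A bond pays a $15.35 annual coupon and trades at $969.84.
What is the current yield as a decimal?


Formula: Current yield = annual coupon / price
Substituting: CY = $15.35 / $969.84
CY = 0.015827

0.015827


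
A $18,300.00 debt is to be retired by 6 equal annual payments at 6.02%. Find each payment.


Formula: PMT = PV * r / (1 - (1+r)^(-n))
Denominator: 1 - (1 + 0.0602)^(-6) = 0.295837
Numerator: $18,300.00 * 0.0602 = 1101.66
PMT = 1101.66 / 0.295837 = $3,723.87

$3,723.87


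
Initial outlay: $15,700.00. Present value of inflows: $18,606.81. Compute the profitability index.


Formula: PI = PV(cash flows) / initial investment
Substituting: PI = $18,606.81 / $15,700.00
PI = 1.1851

1.1851


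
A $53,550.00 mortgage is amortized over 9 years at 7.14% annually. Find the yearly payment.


Formula: PMT = PV * r / (1 - (1+r)^(-n))
Denominator: 1 - (1 + 0.0714)^(-9) = 0.46243
Numerator: $53,550.00 * 0.0714 = 3823.47
PMT = 3823.47 / 0.46243 = $8,268.22

$8,268.22


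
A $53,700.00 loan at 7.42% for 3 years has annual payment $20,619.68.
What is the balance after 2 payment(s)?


Formula: Balance = PV*(1+r)^k - PMT*((1+r)^k - 1)/r
Growth: (1 + 0.0742)^2 = 1.153906
Accumulated factor: ((1+r)^k - 1)/r = 2.0742
Balance = $53,700.00 * 1.153906 - $20,619.68 * 2.0742
Balance = $19,195.39

$19,195.39


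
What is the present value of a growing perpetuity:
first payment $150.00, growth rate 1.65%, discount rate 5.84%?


Formula: PV = C / (r - g)
Spread: r - g = 0.0584 - 0.0165 = 0.0419
Substituting: PV = $150.00 / 0.0419
PV = $3,579.95

$3,579.95


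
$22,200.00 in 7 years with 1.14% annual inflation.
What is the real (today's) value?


Formula: Real value = nominal / (1 + inflation)^years
Price level: (1 + 0.0114)^7 = 1.082582
Real value = $22,200.00 / 1.082582 = $20,506.54

$20,506.54


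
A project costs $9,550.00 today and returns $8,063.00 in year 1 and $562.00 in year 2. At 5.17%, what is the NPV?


Formula: NPV = C0 + C1/(1+r) + C2/(1+r)^2
Discount C1: $8,063.00 / (1 + 0.0517) = $7,666.63
Discount C2: $562.00 / (1 + 0.0517)^2 = $508.10
NPV = -$9,550.00 + $7,666.63 + $508.10 = -$1,375.26

-$1,375.26


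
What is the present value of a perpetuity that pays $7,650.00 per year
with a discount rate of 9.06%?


Formula: PV = C / r
Substituting: PV = $7,650.00 / 0.0906
PV = $84,437.09

$84,437.09


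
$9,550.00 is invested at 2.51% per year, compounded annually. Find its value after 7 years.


Formula: FV = P * (1 + r)^n
Substituting: FV = $9,550.00 * (1 + 0.0251)^7
Growth factor: (1.0251)^7 = 1.189498
FV = $9,550.00 * 1.189498 = $11,359.70

$11,359.70


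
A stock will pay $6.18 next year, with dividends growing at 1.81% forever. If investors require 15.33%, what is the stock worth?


Formula: P = D1 / (r - g)
Spread: r - g = 0.1533 - 0.0181 = 0.1352
Substituting: P = $6.18 / 0.1352
P = $45.71

$45.71


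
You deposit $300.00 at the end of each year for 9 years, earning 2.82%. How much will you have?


Formula: FV = PMT * ((1+r)^n - 1) / r
Growth factor: (1 + 0.0282)^9 = 1.284394
Numerator: 1.284394 - 1 = 0.284394
FV = $300.00 * 0.284394 / 0.0282 = $3,025.47

$3,025.47


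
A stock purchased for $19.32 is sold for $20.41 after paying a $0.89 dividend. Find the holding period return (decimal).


Formula: HPR = (P1 - P0 + D) / P0
Gain: $20.41 - $19.32 + $0.89 = $1.98
HPR = $1.98 / $19.32 = 0.1025

0.1025


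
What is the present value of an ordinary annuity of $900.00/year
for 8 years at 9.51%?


Formula: PV = PMT * (1 - (1+r)^(-n)) / r
Discount factor: (1 + 0.0951)^(-8) = 0.48347
Bracket: 1 - 0.48347 = 0.51653
PV = $900.00 * 0.51653 / 0.0951 = $4,888.29

$4,888.29


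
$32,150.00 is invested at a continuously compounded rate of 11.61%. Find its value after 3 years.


Formula: FV = P * e^(r*t)
Exponent: r*t = 0.1161 * 3 = 0.3483
e^(0.3483) = 1.416657
FV = $32,150.00 * 1.416657 = $45,545.53

$45,545.53


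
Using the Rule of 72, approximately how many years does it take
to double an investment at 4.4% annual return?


Formula: Years ≈ 72 / r
Substituting: Years ≈ 72 / 4.4
Years ≈ 16.4

16.4 years


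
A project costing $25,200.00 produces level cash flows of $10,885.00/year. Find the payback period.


Formula: Payback = investment / annual cash flow
Substituting: Payback = $25,200.00 / $10,885.00
Payback = 2.3151 years

2.3151 years


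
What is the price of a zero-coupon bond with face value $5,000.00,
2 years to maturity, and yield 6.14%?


Formula: Price = FV / (1 + r)^n
Substituting: Price = $5,000.00 / (1 + 0.0614)^2
Discount factor: (1.0614)^2 = 1.12657
Price = $5,000.00 / 1.12657 = $4,438.25

$4,438.25


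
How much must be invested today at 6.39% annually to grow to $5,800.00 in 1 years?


Formula: PV = FV / (1 + r)^n
Substituting: PV = $5,800.00 / (1 + 0.0639)^1
Discount factor: (1.0639)^1 = 1.0639
PV = $5,800.00 / 1.0639 = $5,451.64

$5,451.64


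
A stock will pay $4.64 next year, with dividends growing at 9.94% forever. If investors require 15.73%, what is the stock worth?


Formula: P = D1 / (r - g)
Spread: r - g = 0.1573 - 0.0994 = 0.0579
Substituting: P = $4.64 / 0.0579
P = $80.14

$80.14


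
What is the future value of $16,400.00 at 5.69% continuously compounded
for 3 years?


Formula: FV = P * e^(r*t)
Exponent: r*t = 0.0569 * 3 = 0.1707
e^(0.1707) = 1.186135
FV = $16,400.00 * 1.186135 = $19,452.61

$19,452.61


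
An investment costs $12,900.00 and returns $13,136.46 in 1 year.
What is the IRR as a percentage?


Formula: IRR = C1/C0 - 1
Substituting: IRR = $13,136.46 / $12,900.00 - 1
Ratio: 1.01833 - 1 = 0.01833
IRR = 1.833%

1.833%


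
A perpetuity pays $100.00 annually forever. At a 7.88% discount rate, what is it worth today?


Formula: PV = C / r
Substituting: PV = $100.00 / 0.0788
PV = $1,269.04

$1,269.04


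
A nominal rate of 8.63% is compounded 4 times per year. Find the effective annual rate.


Formula: EAR = (1 + r/m)^m - 1
Period rate: r/m = 0.0863 / 4 = 0.021575
Compounding: (1 + 0.021575)^4 = 1.089133
EAR = 1.089133 - 1 = 0.089133

0.089133


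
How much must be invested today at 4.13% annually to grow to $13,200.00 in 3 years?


Formula: PV = FV / (1 + r)^n
Substituting: PV = $13,200.00 / (1 + 0.0413)^3
Discount factor: (1.0413)^3 = 1.129088
PV = $13,200.00 / 1.129088 = $11,690.86

$11,690.86


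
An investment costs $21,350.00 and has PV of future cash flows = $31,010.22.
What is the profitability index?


Formula: PI = PV(cash flows) / initial investment
Substituting: PI = $31,010.22 / $21,350.00
PI = 1.4525

1.4525


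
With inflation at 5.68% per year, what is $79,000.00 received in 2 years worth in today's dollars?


Formula: Real value = nominal / (1 + inflation)^years
Price level: (1 + 0.0568)^2 = 1.116826
Real value = $79,000.00 / 1.116826 = $70,736.16

$70,736.16


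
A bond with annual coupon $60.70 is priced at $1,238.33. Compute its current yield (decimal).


Formula: Current yield = annual coupon / price
Substituting: CY = $60.70 / $1,238.33
CY = 0.049018

0.049018


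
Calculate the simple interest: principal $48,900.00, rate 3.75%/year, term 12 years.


Formula: I = P * r * t
Substituting: I = $48,900.00 * 0.0375 * 12
Step: I = $48,900.00 * 0.45
I = $22,005.00

$22,005.00


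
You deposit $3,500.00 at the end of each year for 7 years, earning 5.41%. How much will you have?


Formula: FV = PMT * ((1+r)^n - 1) / r
Growth factor: (1 + 0.0541)^7 = 1.446015
Numerator: 1.446015 - 1 = 0.446015
FV = $3,500.00 * 0.446015 / 0.0541 = $28,854.92

$28,854.92


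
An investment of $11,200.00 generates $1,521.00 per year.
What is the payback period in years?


Formula: Payback = investment / annual cash flow
Substituting: Payback = $11,200.00 / $1,521.00
Payback = 7.3636 years

7.3636 years


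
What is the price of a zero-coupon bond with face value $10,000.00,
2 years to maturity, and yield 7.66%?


Formula: Price = FV / (1 + r)^n
Substituting: Price = $10,000.00 / (1 + 0.0766)^2
Discount factor: (1.0766)^2 = 1.159068
Price = $10,000.00 / 1.159068 = $8,627.62

$8,627.62


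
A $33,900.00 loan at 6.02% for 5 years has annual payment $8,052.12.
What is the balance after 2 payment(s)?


Formula: Balance = PV*(1+r)^k - PMT*((1+r)^k - 1)/r
Growth: (1 + 0.0602)^2 = 1.124024
Accumulated factor: ((1+r)^k - 1)/r = 2.0602
Balance = $33,900.00 * 1.124024 - $8,052.12 * 2.0602
Balance = $21,515.44

$21,515.44


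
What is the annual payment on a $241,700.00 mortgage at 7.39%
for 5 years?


Formula: PMT = PV * r / (1 - (1+r)^(-n))
Denominator: 1 - (1 + 0.0739)^(-5) = 0.299867
Numerator: $241,700.00 * 0.0739 = 17861.63
PMT = 17861.63 / 0.299867 = $59,565.25

$59,565.25


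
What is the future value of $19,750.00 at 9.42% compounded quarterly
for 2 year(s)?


Formula: FV = P * (1 + r/m)^(m*t)
Period rate: r/m = 0.0942 / 4 = 0.02355
Total periods: m*t = 4 * 2 = 8
Growth factor: (1 + 0.02355)^8 = 1.204682
FV = $19,750.00 * 1.204682 = $23,792.47

$23,792.47


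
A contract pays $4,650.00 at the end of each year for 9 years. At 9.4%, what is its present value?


Formula: PV = PMT * (1 - (1+r)^(-n)) / r
Discount factor: (1 + 0.094)^(-9) = 0.445496
Bracket: 1 - 0.445496 = 0.554504
PV = $4,650.00 * 0.554504 / 0.094 = $27,430.24

$27,430.24


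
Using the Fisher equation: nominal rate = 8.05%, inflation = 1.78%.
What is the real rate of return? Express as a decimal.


Formula: (1 + r_real) = (1 + r_nom) / (1 + inflation)
Substituting: (1 + r_real) = 1.0805 / 1.0178
(1 + r_real) = 1.061603
r_real = 1.061603 - 1 = 0.061603

0.061603


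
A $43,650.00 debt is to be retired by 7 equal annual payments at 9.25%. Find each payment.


Formula: PMT = PV * r / (1 - (1+r)^(-n))
Denominator: 1 - (1 + 0.0925)^(-7) = 0.461668
Numerator: $43,650.00 * 0.0925 = 4037.625
PMT = 4037.625 / 0.461668 = $8,745.73

$8,745.73


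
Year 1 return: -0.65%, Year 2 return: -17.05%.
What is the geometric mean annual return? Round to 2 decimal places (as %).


Formula: Geometric mean = ((1+r1)*(1+r2))^(1/2) - 1
Product: (1 + -0.0065) * (1 + -0.1705) = 0.9935 * 0.8295 = 0.824108
Square root: 0.824108^0.5 = 0.907804
Geometric mean = 0.907804 - 1 = -0.092196
As percentage: -9.22%

-9.22%


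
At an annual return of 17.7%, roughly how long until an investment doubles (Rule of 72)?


Formula: Years ≈ 72 / r
Substituting: Years ≈ 72 / 17.7
Years ≈ 4.1

4.1 years


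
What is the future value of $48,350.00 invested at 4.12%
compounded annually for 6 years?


Formula: FV = P * (1 + r)^n
Substituting: FV = $48,350.00 * (1 + 0.0412)^6
Growth factor: (1.0412)^6 = 1.274104
FV = $48,350.00 * 1.274104 = $61,602.94

$61,602.94


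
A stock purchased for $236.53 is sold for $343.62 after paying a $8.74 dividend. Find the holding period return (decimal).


Formula: HPR = (P1 - P0 + D) / P0
Gain: $343.62 - $236.53 + $8.74 = $115.83
HPR = $115.83 / $236.53 = 0.4897

0.4897


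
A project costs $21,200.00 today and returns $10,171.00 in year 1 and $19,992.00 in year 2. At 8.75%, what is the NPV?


Formula: NPV = C0 + C1/(1+r) + C2/(1+r)^2
Discount C1: $10,171.00 / (1 + 0.0875) = $9,352.64
Discount C2: $19,992.00 / (1 + 0.0875)^2 = $16,904.32
NPV = -$21,200.00 + $9,352.64 + $16,904.32 = $5,056.96

$5,056.96


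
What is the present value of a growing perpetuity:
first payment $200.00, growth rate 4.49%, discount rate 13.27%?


Formula: PV = C / (r - g)
Spread: r - g = 0.1327 - 0.0449 = 0.0878
Substituting: PV = $200.00 / 0.0878
PV = $2,277.90

$2,277.90


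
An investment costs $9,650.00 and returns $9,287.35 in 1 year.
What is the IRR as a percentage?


Formula: IRR = C1/C0 - 1
Substituting: IRR = $9,287.35 / $9,650.00 - 1
Ratio: 0.96242 - 1 = -0.03758
IRR = -3.758%

-3.758%


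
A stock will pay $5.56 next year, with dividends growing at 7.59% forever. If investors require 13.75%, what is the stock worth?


Formula: P = D1 / (r - g)
Spread: r - g = 0.1375 - 0.0759 = 0.0616
Substituting: P = $5.56 / 0.0616
P = $90.26

$90.26


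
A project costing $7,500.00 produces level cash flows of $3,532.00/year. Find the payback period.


Formula: Payback = investment / annual cash flow
Substituting: Payback = $7,500.00 / $3,532.00
Payback = 2.1234 years

2.1234 years


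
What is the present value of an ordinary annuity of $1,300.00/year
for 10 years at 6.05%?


Formula: PV = PMT * (1 - (1+r)^(-n)) / r
Discount factor: (1 + 0.0605)^(-10) = 0.555768
Bracket: 1 - 0.555768 = 0.444232
PV = $1,300.00 * 0.444232 / 0.0605 = $9,545.49

$9,545.49
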